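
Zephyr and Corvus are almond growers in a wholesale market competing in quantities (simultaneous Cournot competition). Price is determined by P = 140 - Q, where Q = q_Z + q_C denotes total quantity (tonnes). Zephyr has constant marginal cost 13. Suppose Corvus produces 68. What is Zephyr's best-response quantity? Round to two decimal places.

With the rival's output fixed at 68, Zephyr's profit is π_Z = (140 - 68 - q_Z)q_Z - (13q_Z) = (72 - q_Z)q_Z - (13q_Z).
∂π_Z/∂q_Z = 59 - 2q_Z = 0, so q_Z = 59/2.

29.50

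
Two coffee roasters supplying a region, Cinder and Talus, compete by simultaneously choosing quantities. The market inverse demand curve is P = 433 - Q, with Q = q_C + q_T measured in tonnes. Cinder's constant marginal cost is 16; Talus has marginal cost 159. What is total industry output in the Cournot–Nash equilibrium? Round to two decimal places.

Cinder's profit: π_C = (433 - Q)q_C - (16q_C). Setting ∂π_C/∂q_C = 0: 417 - 2q_C - (q_T) = 0.
Talus's profit: π_T = (433 - Q)q_T - (159q_T). Setting ∂π_T/∂q_T = 0: 274 - 2q_T - (q_C) = 0.
Rearranging gives the reaction functions q_C = (417 - q_T)/2 and q_T = (274 - q_C)/2.
Substituting one into the other gives q_C = 560/3 and q_T = 131/3.
Total output Q = 560/3 + 131/3 = 691/3.

230.33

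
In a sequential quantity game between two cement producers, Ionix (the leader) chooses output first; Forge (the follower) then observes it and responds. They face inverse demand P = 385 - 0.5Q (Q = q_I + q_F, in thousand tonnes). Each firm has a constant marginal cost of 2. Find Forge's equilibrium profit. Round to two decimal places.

18336.13

Solve by backward induction. Given q_I, the follower Forge maximises π_F = (385 - (1/2)q_I - (1/2)q_F)q_F - 2q_F.
Follower FOC: 383 - (1/2)q_I - q_F = 0, so q_F(q_I) = (383 - (1/2)q_I).
The leader anticipates this reaction. Substituting into P = 385 - 0.5Q gives P = 387/2 - (1/4)q_I, so π_I = (387/2 - (1/4)q_I)q_I - 2q_I.
Leader FOC: 383/2 - (1/2)q_I = 0, so q_I = 383.
Then q_F = (383 - (1/2)·383) = 383/2.
Price P = 385 - (1/2)·(1149/2) = 391/4.
Forge's profit: (391/4 - 2)·(383/2) = 18336.1250.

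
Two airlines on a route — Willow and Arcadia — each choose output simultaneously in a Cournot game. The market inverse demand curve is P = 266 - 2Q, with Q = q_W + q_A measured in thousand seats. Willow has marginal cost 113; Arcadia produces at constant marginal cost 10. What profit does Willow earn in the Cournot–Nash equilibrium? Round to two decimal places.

Willow's profit: π_W = (266 - 2Q)q_W - (113q_W). Setting ∂π_W/∂q_W = 0: 153 - 4q_W - 2(q_A) = 0.
Arcadia's first-order condition: 256 - 4q_A - 2(q_W) = 0.
So q_W = (153 - 2q_A)/4 and q_A = (256 - 2q_W)/4.
Substituting one into the other gives q_W = 25/3 and q_A = 359/6.
Price P = 266 - 2·(409/6) = 389/3.
Willow's profit: (389/3 - 113)·(25/3) = 1250/9.

138.89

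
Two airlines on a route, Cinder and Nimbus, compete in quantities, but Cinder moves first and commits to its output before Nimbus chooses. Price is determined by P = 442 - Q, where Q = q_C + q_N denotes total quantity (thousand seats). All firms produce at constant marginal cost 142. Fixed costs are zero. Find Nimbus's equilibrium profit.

5625

The follower Nimbus best-responds to any q_C: π_N = (442 - Q)q_N - 142q_N.
∂π_N/∂q_N = 300 - q_C - 2q_N = 0 gives the reaction function q_N = (300 - q_C)/2.
The leader anticipates this reaction. Substituting into P = 442 - Q gives P = 292 - (1/2)q_C, so π_C = (292 - (1/2)q_C)q_C - 142q_C.
Leader FOC: 150 - q_C = 0, so q_C = 150.
Then q_N = (300 - 150)/2 = 75.
Price P = 442 - 225 = 217.
Nimbus's profit: (217 - 142)·75 = 5625.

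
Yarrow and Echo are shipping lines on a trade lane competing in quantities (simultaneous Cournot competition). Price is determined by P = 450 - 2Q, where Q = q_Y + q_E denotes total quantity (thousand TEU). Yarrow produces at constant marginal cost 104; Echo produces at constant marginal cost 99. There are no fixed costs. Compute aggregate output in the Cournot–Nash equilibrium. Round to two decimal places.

116.17

Yarrow's profit: π_Y = (450 - 2Q)q_Y - (104q_Y). Setting ∂π_Y/∂q_Y = 0: 346 - 4q_Y - 2(q_E) = 0.
Echo's first-order condition: 351 - 4q_E - 2(q_Y) = 0.
So q_Y = (346 - 2q_E)/4 and q_E = (351 - 2q_Y)/4.
Substituting one into the other gives q_Y = 341/6 and q_E = 178/3.
Total output Q = 341/6 + 178/3 = 697/6.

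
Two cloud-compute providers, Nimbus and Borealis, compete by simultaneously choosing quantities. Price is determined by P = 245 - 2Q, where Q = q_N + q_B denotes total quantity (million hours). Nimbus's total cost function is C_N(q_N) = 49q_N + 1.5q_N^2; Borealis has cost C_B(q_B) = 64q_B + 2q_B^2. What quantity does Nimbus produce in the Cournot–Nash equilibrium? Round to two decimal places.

Nimbus's profit: π_N = (245 - 2Q)q_N - (49q_N + (3/2)q_N²). Setting ∂π_N/∂q_N = 0: 196 - 7q_N - 2(q_B) = 0.
Borealis's profit: π_B = (245 - 2Q)q_B - (64q_B + 2q_B²). Setting ∂π_B/∂q_B = 0: 181 - 8q_B - 2(q_N) = 0.
So q_N = (196 - 2q_B)/7 and q_B = (181 - 2q_N)/8.
Solving the pair: q_N = 603/26, q_B = 875/52.

23.19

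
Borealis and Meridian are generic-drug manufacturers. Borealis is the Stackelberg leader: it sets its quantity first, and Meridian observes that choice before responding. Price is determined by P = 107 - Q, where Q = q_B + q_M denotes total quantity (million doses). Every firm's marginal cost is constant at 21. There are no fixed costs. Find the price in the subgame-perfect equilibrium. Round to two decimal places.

Solve by backward induction. Given q_B, the follower Meridian maximises π_M = (107 - q_B - q_M)q_M - 21q_M.
Setting the follower's marginal profit to zero, 86 - q_B - 2q_M = 0, i.e. q_M = (86 - q_B)/2.
Borealis substitutes q_M(q_B) into its own profit: π_B = q_B(107 - q_B - (86 - q_B)/2) - 21q_B = (64 - (1/2)q_B)q_B - 21q_B.
Leader FOC: 43 - q_B = 0, so q_B = 43.
Then q_M = (86 - 43)/2 = 43/2.
Total output Q = 129/2, so price P = 107 - 129/2 = 85/2.

42.50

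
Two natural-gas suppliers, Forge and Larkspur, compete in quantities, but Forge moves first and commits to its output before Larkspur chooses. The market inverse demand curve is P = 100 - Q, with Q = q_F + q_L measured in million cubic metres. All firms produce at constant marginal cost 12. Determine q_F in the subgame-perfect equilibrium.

The follower Larkspur best-responds to any q_F: π_L = (100 - Q)q_L - 12q_L.
Setting the follower's marginal profit to zero, 88 - q_F - 2q_L = 0, i.e. q_L = (88 - q_F)/2.
The leader anticipates this reaction. Substituting into P = 100 - Q gives P = 56 - (1/2)q_F, so π_F = (56 - (1/2)q_F)q_F - 12q_F.
The leader's first-order condition 44 - q_F = 0 yields q_F = 44.
Then q_L = (88 - 44)/2 = 22.

44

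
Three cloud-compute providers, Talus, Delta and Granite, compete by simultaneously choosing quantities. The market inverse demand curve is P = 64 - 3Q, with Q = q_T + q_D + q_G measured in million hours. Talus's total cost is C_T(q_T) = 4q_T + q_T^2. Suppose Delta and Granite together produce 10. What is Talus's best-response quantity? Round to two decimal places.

3.75

With rivals' combined output fixed at 10, Talus's profit is π_T = (64 - 3·10 - 3q_T)q_T - (4q_T + q_T²) = (34 - 3q_T)q_T - (4q_T + q_T²).
∂π_T/∂q_T = 30 - 8q_T = 0, so q_T = 15/4.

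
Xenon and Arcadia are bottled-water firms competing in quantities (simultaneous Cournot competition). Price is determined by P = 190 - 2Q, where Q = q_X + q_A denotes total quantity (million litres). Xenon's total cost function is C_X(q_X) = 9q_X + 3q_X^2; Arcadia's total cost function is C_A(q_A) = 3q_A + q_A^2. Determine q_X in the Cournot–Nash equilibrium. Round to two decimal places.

12.71

Xenon's profit: π_X = (190 - 2Q)q_X - (9q_X + 3q_X²). Setting ∂π_X/∂q_X = 0: 181 - 10q_X - 2(q_A) = 0.
Arcadia's first-order condition: 187 - 6q_A - 2(q_X) = 0.
Best responses: q_X = (181 - 2q_A)/10, q_A = (187 - 2q_X)/6.
Solving the pair: q_X = 89/7, q_A = 377/14.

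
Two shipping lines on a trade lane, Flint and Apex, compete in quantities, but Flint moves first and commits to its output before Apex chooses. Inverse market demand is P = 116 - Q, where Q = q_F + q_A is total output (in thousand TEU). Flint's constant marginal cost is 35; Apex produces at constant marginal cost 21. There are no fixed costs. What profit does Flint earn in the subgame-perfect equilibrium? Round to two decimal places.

The follower Apex best-responds to any q_F: π_A = (116 - Q)q_A - 21q_A.
Follower FOC: 95 - q_F - 2q_A = 0, so q_A(q_F) = (95 - q_F)/2.
The leader anticipates this reaction. Substituting into P = 116 - Q gives P = 137/2 - (1/2)q_F, so π_F = (137/2 - (1/2)q_F)q_F - 35q_F.
The leader's first-order condition 67/2 - q_F = 0 yields q_F = 67/2.
Then q_A = (95 - 67/2)/2 = 123/4.
Price P = 116 - 257/4 = 207/4.
Flint's profit: (207/4 - 35)·(67/2) = 561.1250.

561.13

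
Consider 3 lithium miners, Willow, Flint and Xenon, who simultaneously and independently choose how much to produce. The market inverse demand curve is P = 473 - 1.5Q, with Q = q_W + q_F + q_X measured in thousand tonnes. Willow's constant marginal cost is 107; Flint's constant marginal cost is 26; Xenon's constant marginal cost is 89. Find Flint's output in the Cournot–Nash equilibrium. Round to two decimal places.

98.50

Willow's profit: π_W = (473 - 1.5Q)q_W - (107q_W). Setting ∂π_W/∂q_W = 0: 366 - 3q_W - (3/2)(q_F + q_X) = 0.
Flint's first-order condition: 447 - 3q_F - (3/2)(q_W + q_X) = 0.
Xenon's first-order condition: 384 - 3q_X - (3/2)(q_W + q_F) = 0.
Adding the 3 conditions: 1197 − 3Q − 3Q = 0, i.e. Q = 399/2.
Back-substituting: q_W = (366 − 1197/4)/(3/2) = 89/2, q_F = (447 − 1197/4)/(3/2) = 197/2, q_X = (384 − 1197/4)/(3/2) = 113/2.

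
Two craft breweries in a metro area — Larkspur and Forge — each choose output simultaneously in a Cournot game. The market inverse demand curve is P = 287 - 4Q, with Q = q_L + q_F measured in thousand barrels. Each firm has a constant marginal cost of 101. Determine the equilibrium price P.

Each firm earns π_i = (287 - 4Q)q_i - 101q_i.
Setting ∂π_i/∂q_i = 0 with rivals' quantities fixed: 186 - 8q_i - 4q_j = 0.
By symmetry each firm produces the same amount; substituting q_j = q_i yields q_i = 186/12 = 31/2.
Total output Q = 31, so price P = 287 - 4·31 = 163.

163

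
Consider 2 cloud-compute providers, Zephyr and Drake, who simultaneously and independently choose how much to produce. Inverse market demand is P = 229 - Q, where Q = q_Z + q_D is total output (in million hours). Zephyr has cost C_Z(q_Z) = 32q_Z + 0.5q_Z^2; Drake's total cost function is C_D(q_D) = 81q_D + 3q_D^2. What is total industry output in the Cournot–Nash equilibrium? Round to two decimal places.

72.83

Zephyr's profit: π_Z = (229 - Q)q_Z - (32q_Z + (1/2)q_Z²). Setting ∂π_Z/∂q_Z = 0: 197 - 3q_Z - (q_D) = 0.
Drake's profit: π_D = (229 - Q)q_D - (81q_D + 3q_D²). Setting ∂π_D/∂q_D = 0: 148 - 8q_D - (q_Z) = 0.
So q_Z = (197 - q_D)/3 and q_D = (148 - q_Z)/8.
Substituting one into the other gives q_Z = 1428/23 and q_D = 247/23.
Total output Q = 1428/23 + 247/23 = 1675/23.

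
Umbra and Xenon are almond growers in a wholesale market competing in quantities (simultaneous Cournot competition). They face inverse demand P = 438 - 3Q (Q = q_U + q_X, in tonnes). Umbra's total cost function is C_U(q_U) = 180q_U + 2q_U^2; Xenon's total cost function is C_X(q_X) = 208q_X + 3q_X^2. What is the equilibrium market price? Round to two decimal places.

331.73

Umbra's profit: π_U = (438 - 3Q)q_U - (180q_U + 2q_U²). Setting ∂π_U/∂q_U = 0: 258 - 10q_U - 3(q_X) = 0.
Xenon's first-order condition: 230 - 12q_X - 3(q_U) = 0.
Rearranging gives the reaction functions q_U = (258 - 3q_X)/10 and q_X = (230 - 3q_U)/12.
Solving the pair: q_U = 802/37, q_X = 1526/111.
Total output Q = 35.4234, so price P = 438 - 3·35.4234 = 331.7297.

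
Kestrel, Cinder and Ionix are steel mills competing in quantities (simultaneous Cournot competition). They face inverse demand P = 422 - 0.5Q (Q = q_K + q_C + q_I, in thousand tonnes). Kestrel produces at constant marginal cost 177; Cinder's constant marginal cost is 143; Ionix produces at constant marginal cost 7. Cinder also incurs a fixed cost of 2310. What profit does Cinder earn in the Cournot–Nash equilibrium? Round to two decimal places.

Kestrel's profit: π_K = (422 - 0.5Q)q_K - (177q_K). Setting ∂π_K/∂q_K = 0: 245 - q_K - (1/2)(q_C + q_I) = 0.
Cinder's profit: π_C = (422 - 0.5Q)q_C - (143q_C). Setting ∂π_C/∂q_C = 0: 279 - q_C - (1/2)(q_K + q_I) = 0.
Ionix's first-order condition: 415 - q_I - (1/2)(q_K + q_C) = 0.
Adding the 3 conditions: 939 − Q − Q = 0, i.e. Q = 939/2.
Back-substituting: q_K = (245 − 939/4)/(1/2) = 41/2, q_C = (279 − 939/4)/(1/2) = 177/2, q_I = (415 − 939/4)/(1/2) = 721/2.
Price P = 422 - (1/2)·(939/2) = 749/4.
Cinder's profit: (749/4 - 143)·(177/2) - 2310 = 1606.1250.

1606.13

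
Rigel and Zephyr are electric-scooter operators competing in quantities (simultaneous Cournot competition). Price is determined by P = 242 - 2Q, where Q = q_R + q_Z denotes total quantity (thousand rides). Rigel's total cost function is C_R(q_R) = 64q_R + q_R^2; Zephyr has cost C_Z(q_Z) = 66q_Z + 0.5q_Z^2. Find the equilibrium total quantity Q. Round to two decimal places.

47.62

Rigel's profit: π_R = (242 - 2Q)q_R - (64q_R + q_R²). Setting ∂π_R/∂q_R = 0: 178 - 6q_R - 2(q_Z) = 0.
Zephyr's profit: π_Z = (242 - 2Q)q_Z - (66q_Z + (1/2)q_Z²). Setting ∂π_Z/∂q_Z = 0: 176 - 5q_Z - 2(q_R) = 0.
Best responses: q_R = (178 - 2q_Z)/6, q_Z = (176 - 2q_R)/5.
Solving the pair: q_R = 269/13, q_Z = 350/13.
Total output Q = 269/13 + 350/13 = 619/13.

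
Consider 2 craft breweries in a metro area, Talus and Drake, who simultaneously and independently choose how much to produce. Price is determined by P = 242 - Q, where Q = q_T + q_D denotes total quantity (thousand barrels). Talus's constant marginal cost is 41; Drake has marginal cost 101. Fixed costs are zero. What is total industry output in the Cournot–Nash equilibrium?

Talus's profit: π_T = (242 - Q)q_T - (41q_T). Setting ∂π_T/∂q_T = 0: 201 - 2q_T - (q_D) = 0.
Drake's profit: π_D = (242 - Q)q_D - (101q_D). Setting ∂π_D/∂q_D = 0: 141 - 2q_D - (q_T) = 0.
So q_T = (201 - q_D)/2 and q_D = (141 - q_T)/2.
Substituting one into the other gives q_T = 87 and q_D = 27.
Total output Q = 87 + 27 = 114.

114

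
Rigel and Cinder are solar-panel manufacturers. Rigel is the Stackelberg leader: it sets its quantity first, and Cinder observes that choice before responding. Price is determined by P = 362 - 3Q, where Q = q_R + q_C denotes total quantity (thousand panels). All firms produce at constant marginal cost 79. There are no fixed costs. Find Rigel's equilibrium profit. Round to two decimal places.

3337.04

Solve by backward induction. Given q_R, the follower Cinder maximises π_C = (362 - 3q_R - 3q_C)q_C - 79q_C.
Setting the follower's marginal profit to zero, 283 - 3q_R - 6q_C = 0, i.e. q_C = (283 - 3q_R)/6.
Rigel substitutes q_C(q_R) into its own profit: π_R = q_R(362 - 3q_R - (283 - 3q_R)/2) - 79q_R = (441/2 - (3/2)q_R)q_R - 79q_R.
Leader FOC: 283/2 - 3q_R = 0, so q_R = 283/6.
Then q_C = (283 - 3·(283/6))/6 = 283/12.
Price P = 362 - 3·(283/4) = 599/4.
Rigel's profit: (599/4 - 79)·(283/6) = 3337.0417.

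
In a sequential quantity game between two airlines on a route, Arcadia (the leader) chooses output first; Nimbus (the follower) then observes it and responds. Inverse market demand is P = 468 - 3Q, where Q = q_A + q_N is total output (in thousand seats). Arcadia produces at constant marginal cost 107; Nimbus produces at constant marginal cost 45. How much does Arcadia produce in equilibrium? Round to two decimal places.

Solve by backward induction. Given q_A, the follower Nimbus maximises π_N = (468 - 3q_A - 3q_N)q_N - 45q_N.
Follower FOC: 423 - 3q_A - 6q_N = 0, so q_N(q_A) = (423 - 3q_A)/6.
Arcadia substitutes q_N(q_A) into its own profit: π_A = q_A(468 - 3q_A - (423 - 3q_A)/2) - 107q_A = (513/2 - (3/2)q_A)q_A - 107q_A.
Leader FOC: 299/2 - 3q_A = 0, so q_A = 299/6.
Then q_N = (423 - 3·(299/6))/6 = 547/12.

49.83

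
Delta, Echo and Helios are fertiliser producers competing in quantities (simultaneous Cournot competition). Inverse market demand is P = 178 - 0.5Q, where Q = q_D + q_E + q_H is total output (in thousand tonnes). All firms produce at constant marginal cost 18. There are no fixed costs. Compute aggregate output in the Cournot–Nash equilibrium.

240

Each firm earns π_i = (178 - 0.5Q)q_i - 18q_i.
Setting ∂π_i/∂q_i = 0 with rivals' quantities fixed: 160 - q_i - (1/2)·Σ_{j≠i} q_j = 0.
By symmetry each firm produces the same amount; substituting Σ_{j≠i} q_j = 2q_i yields q_i = 160/2 = 80.
Total output Q = 80 + 80 + 80 = 240.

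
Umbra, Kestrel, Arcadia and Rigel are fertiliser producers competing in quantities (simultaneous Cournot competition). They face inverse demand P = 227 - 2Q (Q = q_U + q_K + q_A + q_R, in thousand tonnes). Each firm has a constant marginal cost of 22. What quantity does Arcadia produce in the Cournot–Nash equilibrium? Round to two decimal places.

Each firm earns π_i = (227 - 2Q)q_i - 22q_i.
Setting ∂π_i/∂q_i = 0 with rivals' quantities fixed: 205 - 4q_i - 2·Σ_{j≠i} q_j = 0.
By symmetry each firm produces the same amount; substituting Σ_{j≠i} q_j = 3q_i yields q_i = 205/10 = 41/2.

20.50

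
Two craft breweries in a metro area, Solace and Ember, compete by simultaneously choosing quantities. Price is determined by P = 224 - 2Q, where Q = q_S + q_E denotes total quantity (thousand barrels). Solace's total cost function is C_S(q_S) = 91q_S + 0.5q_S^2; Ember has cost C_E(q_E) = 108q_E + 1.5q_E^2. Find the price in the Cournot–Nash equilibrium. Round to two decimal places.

Solace's profit: π_S = (224 - 2Q)q_S - (91q_S + (1/2)q_S²). Setting ∂π_S/∂q_S = 0: 133 - 5q_S - 2(q_E) = 0.
Ember's profit: π_E = (224 - 2Q)q_E - (108q_E + (3/2)q_E²). Setting ∂π_E/∂q_E = 0: 116 - 7q_E - 2(q_S) = 0.
Best responses: q_S = (133 - 2q_E)/5, q_E = (116 - 2q_S)/7.
Solving the pair: q_S = 699/31, q_E = 314/31.
Total output Q = 1013/31, so price P = 224 - 2·(1013/31) = 158.6452.

158.65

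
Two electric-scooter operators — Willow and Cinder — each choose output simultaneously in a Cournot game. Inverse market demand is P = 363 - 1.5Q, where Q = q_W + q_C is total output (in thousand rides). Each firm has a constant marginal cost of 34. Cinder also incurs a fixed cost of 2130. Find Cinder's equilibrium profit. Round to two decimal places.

A representative firm's profit is π_i = q_i(363 - 1.5Q) - 34q_i.
Setting ∂π_i/∂q_i = 0 with rivals' quantities fixed: 329 - 3q_i - (3/2)q_j = 0.
With identical firms every q_j equals q_i, so q_j = q_i and 329 = (9/2)q_i, giving q_i = 658/9.
Price P = 363 - (3/2)·(1316/9) = 431/3.
Cinder's profit: (431/3 - 34)·(658/9) - 2130 = 5887.8519.

5887.85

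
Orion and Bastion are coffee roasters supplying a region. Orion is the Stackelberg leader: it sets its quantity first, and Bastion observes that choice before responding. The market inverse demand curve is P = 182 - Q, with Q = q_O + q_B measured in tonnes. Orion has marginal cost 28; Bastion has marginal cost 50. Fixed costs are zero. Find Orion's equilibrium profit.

Solve by backward induction. Given q_O, the follower Bastion maximises π_B = (182 - q_O - q_B)q_B - 50q_B.
∂π_B/∂q_B = 132 - q_O - 2q_B = 0 gives the reaction function q_B = (132 - q_O)/2.
Orion substitutes q_B(q_O) into its own profit: π_O = q_O(182 - q_O - (132 - q_O)/2) - 28q_O = (116 - (1/2)q_O)q_O - 28q_O.
The leader's first-order condition 88 - q_O = 0 yields q_O = 88.
Then q_B = (132 - 88)/2 = 22.
Price P = 182 - 110 = 72.
Orion's profit: (72 - 28)·88 = 3872.

3872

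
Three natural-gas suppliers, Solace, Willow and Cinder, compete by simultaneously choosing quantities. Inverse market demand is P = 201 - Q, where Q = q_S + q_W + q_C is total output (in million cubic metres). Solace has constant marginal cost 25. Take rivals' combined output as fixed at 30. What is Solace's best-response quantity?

73

With rivals' combined output fixed at 30, Solace's profit is π_S = (201 - 30 - q_S)q_S - (25q_S) = (171 - q_S)q_S - (25q_S).
∂π_S/∂q_S = 146 - 2q_S = 0, so q_S = 73.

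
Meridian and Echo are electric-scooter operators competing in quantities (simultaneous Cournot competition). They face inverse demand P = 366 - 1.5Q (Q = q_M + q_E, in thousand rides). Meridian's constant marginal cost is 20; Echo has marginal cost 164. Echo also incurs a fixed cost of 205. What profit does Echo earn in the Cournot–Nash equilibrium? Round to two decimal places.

Meridian's profit: π_M = (366 - 1.5Q)q_M - (20q_M). Setting ∂π_M/∂q_M = 0: 346 - 3q_M - (3/2)(q_E) = 0.
Echo's first-order condition: 202 - 3q_E - (3/2)(q_M) = 0.
Best responses: q_M = (346 - (3/2)q_E)/3, q_E = (202 - (3/2)q_M)/3.
Substituting one into the other gives q_M = 980/9 and q_E = 116/9.
Price P = 366 - (3/2)·(1096/9) = 550/3.
Echo's profit: (550/3 - 164)·(116/9) - 205 = 1193/27.

44.19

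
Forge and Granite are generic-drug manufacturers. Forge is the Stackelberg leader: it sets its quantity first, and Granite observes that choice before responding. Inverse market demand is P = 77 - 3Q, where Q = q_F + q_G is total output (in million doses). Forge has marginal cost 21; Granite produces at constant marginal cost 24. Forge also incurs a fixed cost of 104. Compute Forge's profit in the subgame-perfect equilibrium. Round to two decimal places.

Solve by backward induction. Given q_F, the follower Granite maximises π_G = (77 - 3q_F - 3q_G)q_G - 24q_G.
Setting the follower's marginal profit to zero, 53 - 3q_F - 6q_G = 0, i.e. q_G = (53 - 3q_F)/6.
Forge substitutes q_G(q_F) into its own profit: π_F = q_F(77 - 3q_F - (53 - 3q_F)/2) - 21q_F = (101/2 - (3/2)q_F)q_F - 21q_F.
Leader FOC: 59/2 - 3q_F = 0, so q_F = 59/6.
Then q_G = (53 - 3·(59/6))/6 = 47/12.
Price P = 77 - 3·(55/4) = 143/4.
Forge's profit: (143/4 - 21)·(59/6) - 104 = 985/24.

41.04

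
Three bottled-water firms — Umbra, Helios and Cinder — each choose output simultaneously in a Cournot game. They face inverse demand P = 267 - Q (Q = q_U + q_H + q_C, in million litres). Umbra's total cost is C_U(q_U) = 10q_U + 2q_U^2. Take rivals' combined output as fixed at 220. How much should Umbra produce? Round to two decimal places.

6.17

With rivals' combined output fixed at 220, Umbra's profit is π_U = (267 - 220 - q_U)q_U - (10q_U + 2q_U²) = (47 - q_U)q_U - (10q_U + 2q_U²).
∂π_U/∂q_U = 37 - 6q_U = 0, so q_U = 37/6.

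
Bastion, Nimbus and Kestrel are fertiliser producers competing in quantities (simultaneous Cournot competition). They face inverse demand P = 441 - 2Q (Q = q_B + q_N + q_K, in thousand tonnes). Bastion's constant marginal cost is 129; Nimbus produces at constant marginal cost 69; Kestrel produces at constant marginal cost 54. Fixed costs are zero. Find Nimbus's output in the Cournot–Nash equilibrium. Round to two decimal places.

Bastion's profit: π_B = (441 - 2Q)q_B - (129q_B). Setting ∂π_B/∂q_B = 0: 312 - 4q_B - 2(q_N + q_K) = 0.
Nimbus's first-order condition: 372 - 4q_N - 2(q_B + q_K) = 0.
Kestrel's first-order condition: 387 - 4q_K - 2(q_B + q_N) = 0.
Adding the 3 first-order conditions: 1071 − 8Q = 0, so Q = 1071/8.
Back-substituting: q_B = (312 − 1071/4)/2 = 177/8, q_N = (372 − 1071/4)/2 = 417/8, q_K = (387 − 1071/4)/2 = 477/8.

52.13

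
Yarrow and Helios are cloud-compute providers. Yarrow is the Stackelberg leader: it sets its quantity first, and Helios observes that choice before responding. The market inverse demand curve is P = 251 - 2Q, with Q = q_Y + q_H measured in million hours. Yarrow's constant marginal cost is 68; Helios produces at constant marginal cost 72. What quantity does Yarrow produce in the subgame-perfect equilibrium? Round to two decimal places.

Solve by backward induction. Given q_Y, the follower Helios maximises π_H = (251 - 2q_Y - 2q_H)q_H - 72q_H.
Setting the follower's marginal profit to zero, 179 - 2q_Y - 4q_H = 0, i.e. q_H = (179 - 2q_Y)/4.
The leader anticipates this reaction. Substituting into P = 251 - 2Q gives P = 323/2 - q_Y, so π_Y = (323/2 - q_Y)q_Y - 68q_Y.
Maximising: ∂π_Y/∂q_Y = 187/2 - 2q_Y = 0, giving q_Y = 187/4.
Then q_H = (179 - 2·(187/4))/4 = 171/8.

46.75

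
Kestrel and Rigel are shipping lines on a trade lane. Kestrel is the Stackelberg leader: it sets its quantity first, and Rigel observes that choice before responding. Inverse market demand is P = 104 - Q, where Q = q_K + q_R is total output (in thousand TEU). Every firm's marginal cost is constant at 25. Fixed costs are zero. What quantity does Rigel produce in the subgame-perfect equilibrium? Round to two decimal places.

19.75

Solve by backward induction. Given q_K, the follower Rigel maximises π_R = (104 - q_K - q_R)q_R - 25q_R.
Setting the follower's marginal profit to zero, 79 - q_K - 2q_R = 0, i.e. q_R = (79 - q_K)/2.
Kestrel substitutes q_R(q_K) into its own profit: π_K = q_K(104 - q_K - (79 - q_K)/2) - 25q_K = (129/2 - (1/2)q_K)q_K - 25q_K.
The leader's first-order condition 79/2 - q_K = 0 yields q_K = 79/2.
Then q_R = (79 - 79/2)/2 = 79/4.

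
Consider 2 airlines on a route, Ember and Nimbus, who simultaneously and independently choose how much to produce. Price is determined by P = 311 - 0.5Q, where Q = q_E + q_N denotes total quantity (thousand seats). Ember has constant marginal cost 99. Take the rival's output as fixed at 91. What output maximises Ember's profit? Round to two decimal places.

166.50

With the rival's output fixed at 91, Ember's profit is π_E = (311 - (1/2)·91 - (1/2)q_E)q_E - (99q_E) = (531/2 - (1/2)q_E)q_E - (99q_E).
∂π_E/∂q_E = 333/2 - q_E = 0, so q_E = 333/2.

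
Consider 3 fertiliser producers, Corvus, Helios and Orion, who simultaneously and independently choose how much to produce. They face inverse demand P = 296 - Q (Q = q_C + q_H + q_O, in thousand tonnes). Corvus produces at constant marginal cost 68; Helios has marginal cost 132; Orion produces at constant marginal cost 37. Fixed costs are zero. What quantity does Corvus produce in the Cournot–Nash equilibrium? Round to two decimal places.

65.25

Corvus's profit: π_C = (296 - Q)q_C - (68q_C). Setting ∂π_C/∂q_C = 0: 228 - 2q_C - (q_H + q_O) = 0.
Helios's first-order condition: 164 - 2q_H - (q_C + q_O) = 0.
Orion's first-order condition: 259 - 2q_O - (q_C + q_H) = 0.
Adding the 3 first-order conditions: 651 − 4Q = 0, so Q = 651/4.
Back-substituting: q_C = (228 − 651/4) = 261/4, q_H = (164 − 651/4) = 5/4, q_O = (259 − 651/4) = 385/4.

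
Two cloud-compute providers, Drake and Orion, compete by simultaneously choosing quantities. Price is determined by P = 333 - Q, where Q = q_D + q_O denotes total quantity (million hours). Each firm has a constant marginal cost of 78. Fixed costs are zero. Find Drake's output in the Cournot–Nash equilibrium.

A representative firm's profit is π_i = q_i(333 - Q) - 78q_i.
First-order condition (treating rivals' output as given): 255 - 2q_i - q_j = 0.
By symmetry each firm produces the same amount; substituting q_j = q_i yields q_i = 255/3 = 85.

85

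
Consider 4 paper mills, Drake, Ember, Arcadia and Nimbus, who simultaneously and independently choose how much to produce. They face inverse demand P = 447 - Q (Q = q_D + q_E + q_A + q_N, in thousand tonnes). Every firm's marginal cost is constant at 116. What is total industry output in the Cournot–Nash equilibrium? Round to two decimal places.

264.80

Each firm earns π_i = (447 - Q)q_i - 116q_i.
Setting ∂π_i/∂q_i = 0 with rivals' quantities fixed: 331 - 2q_i - Σ_{j≠i} q_j = 0.
By symmetry each firm produces the same amount; substituting Σ_{j≠i} q_j = 3q_i yields q_i = 331/5.
Total output Q = 331/5 + 331/5 + 331/5 + 331/5 = 1324/5.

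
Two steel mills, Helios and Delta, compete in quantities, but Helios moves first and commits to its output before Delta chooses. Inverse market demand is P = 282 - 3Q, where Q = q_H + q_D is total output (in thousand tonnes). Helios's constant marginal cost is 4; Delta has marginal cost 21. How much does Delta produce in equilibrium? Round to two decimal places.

18.92

Solve by backward induction. Given q_H, the follower Delta maximises π_D = (282 - 3q_H - 3q_D)q_D - 21q_D.
Setting the follower's marginal profit to zero, 261 - 3q_H - 6q_D = 0, i.e. q_D = (261 - 3q_H)/6.
Helios substitutes q_D(q_H) into its own profit: π_H = q_H(282 - 3q_H - (261 - 3q_H)/2) - 4q_H = (303/2 - (3/2)q_H)q_H - 4q_H.
Maximising: ∂π_H/∂q_H = 295/2 - 3q_H = 0, giving q_H = 295/6.
Then q_D = (261 - 3·(295/6))/6 = 227/12.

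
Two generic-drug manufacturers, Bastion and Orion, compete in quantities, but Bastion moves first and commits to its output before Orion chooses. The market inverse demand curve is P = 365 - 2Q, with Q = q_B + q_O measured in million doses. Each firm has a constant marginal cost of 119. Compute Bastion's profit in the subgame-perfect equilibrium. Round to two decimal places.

3782.25

Solve by backward induction. Given q_B, the follower Orion maximises π_O = (365 - 2q_B - 2q_O)q_O - 119q_O.
Setting the follower's marginal profit to zero, 246 - 2q_B - 4q_O = 0, i.e. q_O = (246 - 2q_B)/4.
The leader anticipates this reaction. Substituting into P = 365 - 2Q gives P = 242 - q_B, so π_B = (242 - q_B)q_B - 119q_B.
The leader's first-order condition 123 - 2q_B = 0 yields q_B = 123/2.
Then q_O = (246 - 2·(123/2))/4 = 123/4.
Price P = 365 - 2·(369/4) = 361/2.
Bastion's profit: (361/2 - 119)·(123/2) = 3782.2500.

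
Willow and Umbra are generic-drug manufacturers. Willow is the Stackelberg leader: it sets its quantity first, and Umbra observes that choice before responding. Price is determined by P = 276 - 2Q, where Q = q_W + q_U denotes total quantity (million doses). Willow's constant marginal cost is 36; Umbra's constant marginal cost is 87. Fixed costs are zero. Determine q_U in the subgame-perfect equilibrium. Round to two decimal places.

Solve by backward induction. Given q_W, the follower Umbra maximises π_U = (276 - 2q_W - 2q_U)q_U - 87q_U.
Setting the follower's marginal profit to zero, 189 - 2q_W - 4q_U = 0, i.e. q_U = (189 - 2q_W)/4.
The leader anticipates this reaction. Substituting into P = 276 - 2Q gives P = 363/2 - q_W, so π_W = (363/2 - q_W)q_W - 36q_W.
Leader FOC: 291/2 - 2q_W = 0, so q_W = 291/4.
Then q_U = (189 - 2·(291/4))/4 = 87/8.

10.88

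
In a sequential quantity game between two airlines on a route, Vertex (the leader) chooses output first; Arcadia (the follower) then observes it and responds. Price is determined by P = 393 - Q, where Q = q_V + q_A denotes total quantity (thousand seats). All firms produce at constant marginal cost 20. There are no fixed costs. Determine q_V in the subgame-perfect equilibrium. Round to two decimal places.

Solve by backward induction. Given q_V, the follower Arcadia maximises π_A = (393 - q_V - q_A)q_A - 20q_A.
Follower FOC: 373 - q_V - 2q_A = 0, so q_A(q_V) = (373 - q_V)/2.
The leader anticipates this reaction. Substituting into P = 393 - Q gives P = 413/2 - (1/2)q_V, so π_V = (413/2 - (1/2)q_V)q_V - 20q_V.
Maximising: ∂π_V/∂q_V = 373/2 - q_V = 0, giving q_V = 373/2.
Then q_A = (373 - 373/2)/2 = 373/4.

186.50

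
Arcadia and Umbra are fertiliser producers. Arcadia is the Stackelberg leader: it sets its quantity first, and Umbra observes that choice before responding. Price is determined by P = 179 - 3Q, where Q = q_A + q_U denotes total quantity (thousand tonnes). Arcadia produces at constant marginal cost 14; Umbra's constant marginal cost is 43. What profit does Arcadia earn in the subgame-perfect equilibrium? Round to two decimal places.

The follower Umbra best-responds to any q_A: π_U = (179 - 3Q)q_U - 43q_U.
Follower FOC: 136 - 3q_A - 6q_U = 0, so q_U(q_A) = (136 - 3q_A)/6.
Arcadia substitutes q_U(q_A) into its own profit: π_A = q_A(179 - 3q_A - (136 - 3q_A)/2) - 14q_A = (111 - (3/2)q_A)q_A - 14q_A.
Leader FOC: 97 - 3q_A = 0, so q_A = 97/3.
Then q_U = (136 - 3·(97/3))/6 = 13/2.
Price P = 179 - 3·(233/6) = 125/2.
Arcadia's profit: (125/2 - 14)·(97/3) = 1568.1667.

1568.17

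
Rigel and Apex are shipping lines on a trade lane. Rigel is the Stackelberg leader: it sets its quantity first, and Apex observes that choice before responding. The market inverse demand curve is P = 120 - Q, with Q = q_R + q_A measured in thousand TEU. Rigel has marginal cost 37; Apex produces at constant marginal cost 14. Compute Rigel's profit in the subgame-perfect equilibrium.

Solve by backward induction. Given q_R, the follower Apex maximises π_A = (120 - q_R - q_A)q_A - 14q_A.
∂π_A/∂q_A = 106 - q_R - 2q_A = 0 gives the reaction function q_A = (106 - q_R)/2.
The leader anticipates this reaction. Substituting into P = 120 - Q gives P = 67 - (1/2)q_R, so π_R = (67 - (1/2)q_R)q_R - 37q_R.
Leader FOC: 30 - q_R = 0, so q_R = 30.
Then q_A = (106 - 30)/2 = 38.
Price P = 120 - 68 = 52.
Rigel's profit: (52 - 37)·30 = 450.

450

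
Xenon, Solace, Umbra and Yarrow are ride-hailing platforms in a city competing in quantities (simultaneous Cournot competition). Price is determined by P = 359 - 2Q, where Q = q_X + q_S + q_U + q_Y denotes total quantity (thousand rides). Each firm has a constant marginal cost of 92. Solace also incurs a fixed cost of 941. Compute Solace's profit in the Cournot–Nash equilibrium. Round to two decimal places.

A representative firm's profit is π_i = q_i(359 - 2Q) - 92q_i.
Setting ∂π_i/∂q_i = 0 with rivals' quantities fixed: 267 - 4q_i - 2·Σ_{j≠i} q_j = 0.
With identical firms every q_j equals q_i, so Σ_{j≠i} q_j = 3q_i and 267 = 10q_i, giving q_i = 267/10.
Price P = 359 - 2·(534/5) = 727/5.
Solace's profit: (727/5 - 92)·(267/10) - 941 = 484.7800.

484.78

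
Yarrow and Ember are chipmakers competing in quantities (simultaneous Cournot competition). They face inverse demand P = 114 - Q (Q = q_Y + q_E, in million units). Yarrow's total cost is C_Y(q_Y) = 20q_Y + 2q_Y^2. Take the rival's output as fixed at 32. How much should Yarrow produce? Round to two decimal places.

With the rival's output fixed at 32, Yarrow's profit is π_Y = (114 - 32 - q_Y)q_Y - (20q_Y + 2q_Y²) = (82 - q_Y)q_Y - (20q_Y + 2q_Y²).
∂π_Y/∂q_Y = 62 - 6q_Y = 0, so q_Y = 31/3.

10.33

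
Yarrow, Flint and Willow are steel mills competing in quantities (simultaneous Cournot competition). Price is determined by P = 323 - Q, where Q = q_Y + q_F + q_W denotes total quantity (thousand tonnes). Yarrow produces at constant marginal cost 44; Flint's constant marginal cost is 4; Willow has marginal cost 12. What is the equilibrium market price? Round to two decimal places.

Yarrow's profit: π_Y = (323 - Q)q_Y - (44q_Y). Setting ∂π_Y/∂q_Y = 0: 279 - 2q_Y - (q_F + q_W) = 0.
Flint's first-order condition: 319 - 2q_F - (q_Y + q_W) = 0.
Willow's profit: π_W = (323 - Q)q_W - (12q_W). Setting ∂π_W/∂q_W = 0: 311 - 2q_W - (q_Y + q_F) = 0.
Summing all 3 equations gives 909 − 4Q = 0, hence Q = 909/4.
Back-substituting: q_Y = (279 − 909/4) = 207/4, q_F = (319 − 909/4) = 367/4, q_W = (311 − 909/4) = 335/4.
Total output Q = 909/4, so price P = 323 - 909/4 = 383/4.

95.75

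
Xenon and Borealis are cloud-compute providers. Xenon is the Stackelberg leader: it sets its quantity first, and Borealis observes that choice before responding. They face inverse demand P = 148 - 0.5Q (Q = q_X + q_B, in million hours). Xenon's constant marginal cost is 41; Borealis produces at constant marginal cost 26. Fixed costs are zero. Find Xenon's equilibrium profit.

2116

The follower Borealis best-responds to any q_X: π_B = (148 - 0.5Q)q_B - 26q_B.
Follower FOC: 122 - (1/2)q_X - q_B = 0, so q_B(q_X) = (122 - (1/2)q_X).
Xenon substitutes q_B(q_X) into its own profit: π_X = q_X(148 - (1/2)q_X - (122 - (1/2)q_X)/2) - 41q_X = (87 - (1/4)q_X)q_X - 41q_X.
The leader's first-order condition 46 - (1/2)q_X = 0 yields q_X = 92.
Then q_B = (122 - (1/2)·92) = 76.
Price P = 148 - (1/2)·168 = 64.
Xenon's profit: (64 - 41)·92 = 2116.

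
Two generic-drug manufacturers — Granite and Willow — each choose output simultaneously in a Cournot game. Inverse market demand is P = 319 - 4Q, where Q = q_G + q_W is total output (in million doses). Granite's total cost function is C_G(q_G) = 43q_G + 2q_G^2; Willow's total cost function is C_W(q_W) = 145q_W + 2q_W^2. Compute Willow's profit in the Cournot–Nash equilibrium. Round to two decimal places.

354.59

Granite's profit: π_G = (319 - 4Q)q_G - (43q_G + 2q_G²). Setting ∂π_G/∂q_G = 0: 276 - 12q_G - 4(q_W) = 0.
Willow's first-order condition: 174 - 12q_W - 4(q_G) = 0.
So q_G = (276 - 4q_W)/12 and q_W = (174 - 4q_G)/12.
Substituting one into the other gives q_G = 327/16 and q_W = 123/16.
Price P = 319 - 4·(225/8) = 413/2.
Willow's profit: (413/2)·(123/16) - 145·(123/16) - 2(123/16)² = 354.5859.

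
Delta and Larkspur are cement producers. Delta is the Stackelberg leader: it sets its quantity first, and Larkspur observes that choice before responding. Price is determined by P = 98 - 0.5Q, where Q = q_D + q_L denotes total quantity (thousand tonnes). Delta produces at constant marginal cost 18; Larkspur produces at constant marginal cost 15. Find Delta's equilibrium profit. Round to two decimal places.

1482.25

Solve by backward induction. Given q_D, the follower Larkspur maximises π_L = (98 - (1/2)q_D - (1/2)q_L)q_L - 15q_L.
∂π_L/∂q_L = 83 - (1/2)q_D - q_L = 0 gives the reaction function q_L = (83 - (1/2)q_D).
Delta substitutes q_L(q_D) into its own profit: π_D = q_D(98 - (1/2)q_D - (83 - (1/2)q_D)/2) - 18q_D = (113/2 - (1/4)q_D)q_D - 18q_D.
The leader's first-order condition 77/2 - (1/2)q_D = 0 yields q_D = 77.
Then q_L = (83 - (1/2)·77) = 89/2.
Price P = 98 - (1/2)·(243/2) = 149/4.
Delta's profit: (149/4 - 18)·77 = 1482.2500.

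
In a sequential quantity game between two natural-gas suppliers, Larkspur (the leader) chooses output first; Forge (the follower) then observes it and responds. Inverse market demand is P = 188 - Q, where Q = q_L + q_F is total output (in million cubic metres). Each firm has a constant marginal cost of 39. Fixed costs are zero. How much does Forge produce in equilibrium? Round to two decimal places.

37.25

The follower Forge best-responds to any q_L: π_F = (188 - Q)q_F - 39q_F.
Setting the follower's marginal profit to zero, 149 - q_L - 2q_F = 0, i.e. q_F = (149 - q_L)/2.
Larkspur substitutes q_F(q_L) into its own profit: π_L = q_L(188 - q_L - (149 - q_L)/2) - 39q_L = (227/2 - (1/2)q_L)q_L - 39q_L.
Maximising: ∂π_L/∂q_L = 149/2 - q_L = 0, giving q_L = 149/2.
Then q_F = (149 - 149/2)/2 = 149/4.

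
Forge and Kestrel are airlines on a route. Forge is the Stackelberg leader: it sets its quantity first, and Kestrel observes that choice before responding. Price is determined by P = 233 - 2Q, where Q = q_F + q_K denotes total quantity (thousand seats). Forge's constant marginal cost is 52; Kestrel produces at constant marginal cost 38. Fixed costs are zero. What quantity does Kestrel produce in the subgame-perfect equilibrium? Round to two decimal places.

The follower Kestrel best-responds to any q_F: π_K = (233 - 2Q)q_K - 38q_K.
Setting the follower's marginal profit to zero, 195 - 2q_F - 4q_K = 0, i.e. q_K = (195 - 2q_F)/4.
The leader anticipates this reaction. Substituting into P = 233 - 2Q gives P = 271/2 - q_F, so π_F = (271/2 - q_F)q_F - 52q_F.
Leader FOC: 167/2 - 2q_F = 0, so q_F = 167/4.
Then q_K = (195 - 2·(167/4))/4 = 223/8.

27.88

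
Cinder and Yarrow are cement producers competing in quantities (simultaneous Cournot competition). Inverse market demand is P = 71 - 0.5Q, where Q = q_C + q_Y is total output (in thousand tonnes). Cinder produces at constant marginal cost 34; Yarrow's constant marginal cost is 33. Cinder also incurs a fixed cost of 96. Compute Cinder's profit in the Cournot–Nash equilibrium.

Cinder's profit: π_C = (71 - 0.5Q)q_C - (34q_C). Setting ∂π_C/∂q_C = 0: 37 - q_C - (1/2)(q_Y) = 0.
Yarrow's first-order condition: 38 - q_Y - (1/2)(q_C) = 0.
Rearranging gives the reaction functions q_C = (37 - (1/2)q_Y) and q_Y = (38 - (1/2)q_C).
Solving the pair: q_C = 24, q_Y = 26.
Price P = 71 - (1/2)·50 = 46.
Cinder's profit: (46 - 34)·24 - 96 = 192.

192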